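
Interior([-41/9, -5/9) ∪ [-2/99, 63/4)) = (-41/9, -5/9) ∪ (-2/99, 63/4)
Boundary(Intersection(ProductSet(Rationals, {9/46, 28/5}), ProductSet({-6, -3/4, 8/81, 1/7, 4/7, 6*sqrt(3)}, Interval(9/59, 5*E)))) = ProductSet({-6, -3/4, 8/81, 1/7, 4/7}, {9/46, 28/5})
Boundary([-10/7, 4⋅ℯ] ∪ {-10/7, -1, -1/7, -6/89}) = {-10/7, 4⋅ℯ}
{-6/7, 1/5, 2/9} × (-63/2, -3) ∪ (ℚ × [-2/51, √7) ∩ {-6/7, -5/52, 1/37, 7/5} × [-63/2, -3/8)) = {-6/7, 1/5, 2/9} × (-63/2, -3)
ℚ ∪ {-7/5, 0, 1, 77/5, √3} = ℚ ∪ {√3}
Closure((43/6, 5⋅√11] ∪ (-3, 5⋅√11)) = [-3, 5⋅√11]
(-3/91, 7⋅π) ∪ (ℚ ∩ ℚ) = ℚ ∪ [-3/91, 7⋅π)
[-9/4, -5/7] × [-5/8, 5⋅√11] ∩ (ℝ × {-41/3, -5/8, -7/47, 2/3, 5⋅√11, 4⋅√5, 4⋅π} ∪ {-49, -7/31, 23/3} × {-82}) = [-9/4, -5/7] × {-5/8, -7/47, 2/3, 5⋅√11, 4⋅√5, 4⋅π}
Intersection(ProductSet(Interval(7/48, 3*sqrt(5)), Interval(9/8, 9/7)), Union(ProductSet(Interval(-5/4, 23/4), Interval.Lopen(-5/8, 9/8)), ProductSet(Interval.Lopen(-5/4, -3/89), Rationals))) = ProductSet(Interval(7/48, 23/4), {9/8})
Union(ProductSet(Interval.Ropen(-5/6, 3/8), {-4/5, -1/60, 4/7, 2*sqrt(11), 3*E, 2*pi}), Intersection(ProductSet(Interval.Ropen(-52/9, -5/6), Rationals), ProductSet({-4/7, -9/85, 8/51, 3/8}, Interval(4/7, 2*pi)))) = ProductSet(Interval.Ropen(-5/6, 3/8), {-4/5, -1/60, 4/7, 2*sqrt(11), 3*E, 2*pi})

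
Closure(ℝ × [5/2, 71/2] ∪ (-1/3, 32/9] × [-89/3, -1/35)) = (ℝ × [5/2, 71/2]) ∪ ({-1/3, 32/9} × [-89/3, -1/35]) ∪ ([-1/3, 32/9] × {-89/3, -1/35}) ∪ ((-1/3, 32/9] × [-89/3, -1/35))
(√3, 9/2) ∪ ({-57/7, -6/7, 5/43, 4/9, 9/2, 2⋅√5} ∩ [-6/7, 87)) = {-6/7, 5/43, 4/9} ∪ (√3, 9/2]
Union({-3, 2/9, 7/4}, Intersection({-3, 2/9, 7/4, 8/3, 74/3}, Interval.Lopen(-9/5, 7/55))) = {-3, 2/9, 7/4}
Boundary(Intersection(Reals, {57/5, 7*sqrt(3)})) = {57/5, 7*sqrt(3)}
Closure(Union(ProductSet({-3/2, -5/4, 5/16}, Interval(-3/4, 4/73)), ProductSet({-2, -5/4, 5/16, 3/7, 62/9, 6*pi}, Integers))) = Union(ProductSet({-3/2, -5/4, 5/16}, Interval(-3/4, 4/73)), ProductSet({-2, -5/4, 5/16, 3/7, 62/9, 6*pi}, Integers))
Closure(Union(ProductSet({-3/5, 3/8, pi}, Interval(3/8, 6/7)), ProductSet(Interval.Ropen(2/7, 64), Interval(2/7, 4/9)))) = Union(ProductSet({-3/5, 3/8, pi}, Interval(3/8, 6/7)), ProductSet(Interval(2/7, 64), Interval(2/7, 4/9)))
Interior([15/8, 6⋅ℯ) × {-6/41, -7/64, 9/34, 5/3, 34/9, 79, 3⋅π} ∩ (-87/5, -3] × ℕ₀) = ∅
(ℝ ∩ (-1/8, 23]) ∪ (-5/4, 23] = (-5/4, 23]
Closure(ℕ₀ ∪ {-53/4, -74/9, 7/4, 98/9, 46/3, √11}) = {-53/4, -74/9, 7/4, 98/9, 46/3, √11} ∪ ℕ₀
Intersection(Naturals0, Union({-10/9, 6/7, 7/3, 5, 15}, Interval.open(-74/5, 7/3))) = Union({5, 15}, Range(0, 3, 1))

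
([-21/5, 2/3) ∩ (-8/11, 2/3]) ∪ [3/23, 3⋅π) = (-8/11, 3⋅π)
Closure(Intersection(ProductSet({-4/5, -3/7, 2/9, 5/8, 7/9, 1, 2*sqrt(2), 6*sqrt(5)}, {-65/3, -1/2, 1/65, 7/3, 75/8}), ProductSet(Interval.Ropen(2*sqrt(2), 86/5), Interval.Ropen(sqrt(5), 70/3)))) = ProductSet({2*sqrt(2), 6*sqrt(5)}, {7/3, 75/8})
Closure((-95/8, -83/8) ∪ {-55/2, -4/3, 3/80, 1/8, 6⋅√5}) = {-55/2, -4/3, 3/80, 1/8, 6⋅√5} ∪ [-95/8, -83/8]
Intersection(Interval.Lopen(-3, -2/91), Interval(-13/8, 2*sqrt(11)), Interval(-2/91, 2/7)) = {-2/91}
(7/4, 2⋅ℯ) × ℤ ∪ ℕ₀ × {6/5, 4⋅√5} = ((7/4, 2⋅ℯ) × ℤ) ∪ (ℕ₀ × {6/5, 4⋅√5})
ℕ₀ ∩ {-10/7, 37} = {37}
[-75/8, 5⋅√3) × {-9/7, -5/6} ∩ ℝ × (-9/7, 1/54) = [-75/8, 5⋅√3) × {-5/6}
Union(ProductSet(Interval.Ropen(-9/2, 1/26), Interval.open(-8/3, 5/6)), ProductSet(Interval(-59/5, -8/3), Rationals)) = Union(ProductSet(Interval(-59/5, -8/3), Rationals), ProductSet(Interval.Ropen(-9/2, 1/26), Interval.open(-8/3, 5/6)))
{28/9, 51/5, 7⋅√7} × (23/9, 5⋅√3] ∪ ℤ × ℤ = (ℤ × ℤ) ∪ ({28/9, 51/5, 7⋅√7} × (23/9, 5⋅√3])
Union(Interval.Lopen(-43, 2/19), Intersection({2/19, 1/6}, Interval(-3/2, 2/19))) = Interval.Lopen(-43, 2/19)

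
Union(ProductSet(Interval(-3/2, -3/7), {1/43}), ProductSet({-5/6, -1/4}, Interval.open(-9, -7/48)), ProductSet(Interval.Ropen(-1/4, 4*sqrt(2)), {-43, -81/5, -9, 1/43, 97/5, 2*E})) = Union(ProductSet({-5/6, -1/4}, Interval.open(-9, -7/48)), ProductSet(Interval(-3/2, -3/7), {1/43}), ProductSet(Interval.Ropen(-1/4, 4*sqrt(2)), {-43, -81/5, -9, 1/43, 97/5, 2*E}))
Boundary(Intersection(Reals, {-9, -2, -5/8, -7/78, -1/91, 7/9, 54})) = {-9, -2, -5/8, -7/78, -1/91, 7/9, 54}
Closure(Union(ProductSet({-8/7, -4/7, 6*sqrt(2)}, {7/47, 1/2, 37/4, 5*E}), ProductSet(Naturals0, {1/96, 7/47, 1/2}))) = Union(ProductSet({-8/7, -4/7, 6*sqrt(2)}, {7/47, 1/2, 37/4, 5*E}), ProductSet(Naturals0, {1/96, 7/47, 1/2}))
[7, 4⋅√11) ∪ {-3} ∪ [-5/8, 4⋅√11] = {-3} ∪ [-5/8, 4⋅√11]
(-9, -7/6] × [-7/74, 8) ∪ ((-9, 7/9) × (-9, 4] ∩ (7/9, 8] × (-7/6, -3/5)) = (-9, -7/6] × [-7/74, 8)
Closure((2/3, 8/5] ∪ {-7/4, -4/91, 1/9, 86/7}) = {-7/4, -4/91, 1/9, 86/7} ∪ [2/3, 8/5]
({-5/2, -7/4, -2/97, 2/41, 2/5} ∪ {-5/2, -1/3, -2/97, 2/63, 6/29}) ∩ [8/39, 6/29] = {6/29}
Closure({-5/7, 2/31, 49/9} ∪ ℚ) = ℝ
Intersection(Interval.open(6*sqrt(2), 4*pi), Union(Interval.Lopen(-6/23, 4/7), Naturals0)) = Range(9, 13, 1)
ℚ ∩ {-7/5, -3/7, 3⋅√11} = {-7/5, -3/7}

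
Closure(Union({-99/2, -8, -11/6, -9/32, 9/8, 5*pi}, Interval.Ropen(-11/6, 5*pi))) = Union({-99/2, -8}, Interval(-11/6, 5*pi))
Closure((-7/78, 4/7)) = [-7/78, 4/7]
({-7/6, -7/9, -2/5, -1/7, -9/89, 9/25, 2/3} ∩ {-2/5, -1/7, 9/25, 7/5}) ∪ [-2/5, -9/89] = [-2/5, -9/89] ∪ {9/25}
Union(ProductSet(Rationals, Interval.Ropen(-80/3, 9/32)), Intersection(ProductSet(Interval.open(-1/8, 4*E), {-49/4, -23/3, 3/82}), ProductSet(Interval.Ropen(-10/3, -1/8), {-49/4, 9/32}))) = ProductSet(Rationals, Interval.Ropen(-80/3, 9/32))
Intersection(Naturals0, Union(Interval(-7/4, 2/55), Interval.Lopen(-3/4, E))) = Range(0, 3, 1)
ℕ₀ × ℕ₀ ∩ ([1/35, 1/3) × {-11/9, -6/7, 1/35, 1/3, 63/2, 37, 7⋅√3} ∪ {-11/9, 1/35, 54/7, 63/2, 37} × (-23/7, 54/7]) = {37} × {0, 1, …, 7}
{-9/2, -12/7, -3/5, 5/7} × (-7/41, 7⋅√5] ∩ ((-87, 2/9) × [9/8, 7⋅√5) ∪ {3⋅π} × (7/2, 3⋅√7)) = {-9/2, -12/7, -3/5} × [9/8, 7⋅√5)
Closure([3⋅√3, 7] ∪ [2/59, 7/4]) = [2/59, 7/4] ∪ [3⋅√3, 7]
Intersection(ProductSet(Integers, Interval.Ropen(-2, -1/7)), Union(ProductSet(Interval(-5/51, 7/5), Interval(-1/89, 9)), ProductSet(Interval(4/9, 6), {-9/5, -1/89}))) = ProductSet(Range(1, 7, 1), {-9/5})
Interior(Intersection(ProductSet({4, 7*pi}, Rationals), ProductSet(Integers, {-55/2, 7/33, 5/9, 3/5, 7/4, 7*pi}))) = EmptySet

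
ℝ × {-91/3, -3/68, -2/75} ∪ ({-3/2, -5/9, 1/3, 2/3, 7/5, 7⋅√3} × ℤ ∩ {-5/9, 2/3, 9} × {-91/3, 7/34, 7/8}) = ℝ × {-91/3, -3/68, -2/75}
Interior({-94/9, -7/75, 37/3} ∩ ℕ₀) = ∅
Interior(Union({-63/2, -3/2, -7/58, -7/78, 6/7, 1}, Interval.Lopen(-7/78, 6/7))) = Interval.open(-7/78, 6/7)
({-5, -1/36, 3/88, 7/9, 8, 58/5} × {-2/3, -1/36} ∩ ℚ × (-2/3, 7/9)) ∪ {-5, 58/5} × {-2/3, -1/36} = ({-5, 58/5} × {-2/3, -1/36}) ∪ ({-5, -1/36, 3/88, 7/9, 8, 58/5} × {-1/36})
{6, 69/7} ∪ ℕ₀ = ℕ₀ ∪ {69/7}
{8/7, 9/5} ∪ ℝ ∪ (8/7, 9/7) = (-∞, ∞)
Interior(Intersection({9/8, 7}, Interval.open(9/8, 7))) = EmptySet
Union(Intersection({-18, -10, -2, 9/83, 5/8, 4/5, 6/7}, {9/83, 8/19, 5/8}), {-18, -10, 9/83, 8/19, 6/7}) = {-18, -10, 9/83, 8/19, 5/8, 6/7}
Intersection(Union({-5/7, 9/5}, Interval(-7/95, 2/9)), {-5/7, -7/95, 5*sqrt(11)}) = {-5/7, -7/95}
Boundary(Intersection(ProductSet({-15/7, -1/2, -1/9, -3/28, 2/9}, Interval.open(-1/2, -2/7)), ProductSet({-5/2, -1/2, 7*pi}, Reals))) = ProductSet({-1/2}, Interval(-1/2, -2/7))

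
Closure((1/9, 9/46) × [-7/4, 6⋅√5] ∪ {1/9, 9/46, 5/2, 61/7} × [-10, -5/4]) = ({1/9, 9/46, 5/2, 61/7} × [-10, -5/4]) ∪ ([1/9, 9/46] × [-7/4, 6⋅√5])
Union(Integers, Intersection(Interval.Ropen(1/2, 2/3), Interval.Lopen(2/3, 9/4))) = Integers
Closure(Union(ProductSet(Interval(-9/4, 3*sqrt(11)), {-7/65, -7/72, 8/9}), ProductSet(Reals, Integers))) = Union(ProductSet(Interval(-9/4, 3*sqrt(11)), {-7/65, -7/72, 8/9}), ProductSet(Reals, Integers))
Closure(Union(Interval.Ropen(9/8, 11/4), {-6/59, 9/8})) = Union({-6/59}, Interval(9/8, 11/4))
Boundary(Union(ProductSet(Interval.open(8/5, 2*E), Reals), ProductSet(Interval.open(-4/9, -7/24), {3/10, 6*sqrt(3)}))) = Union(ProductSet({8/5, 2*E}, Reals), ProductSet(Interval(-4/9, -7/24), {3/10, 6*sqrt(3)}))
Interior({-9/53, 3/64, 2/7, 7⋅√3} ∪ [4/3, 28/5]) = (4/3, 28/5)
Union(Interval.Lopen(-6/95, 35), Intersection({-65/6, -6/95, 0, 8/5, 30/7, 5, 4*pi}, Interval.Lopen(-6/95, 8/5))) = Interval.Lopen(-6/95, 35)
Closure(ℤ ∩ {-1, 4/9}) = {-1}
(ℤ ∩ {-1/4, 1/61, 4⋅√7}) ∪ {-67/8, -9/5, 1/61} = {-67/8, -9/5, 1/61}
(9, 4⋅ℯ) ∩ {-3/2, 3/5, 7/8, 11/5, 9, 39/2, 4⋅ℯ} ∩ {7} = ∅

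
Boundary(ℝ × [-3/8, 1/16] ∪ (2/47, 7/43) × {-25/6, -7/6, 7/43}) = (ℝ × {-3/8, 1/16}) ∪ ([2/47, 7/43] × {-25/6, -7/6, 7/43})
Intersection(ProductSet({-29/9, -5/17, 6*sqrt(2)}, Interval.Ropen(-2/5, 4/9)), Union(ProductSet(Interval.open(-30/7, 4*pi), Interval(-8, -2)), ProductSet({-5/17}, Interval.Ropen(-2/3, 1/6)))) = ProductSet({-5/17}, Interval.Ropen(-2/5, 1/6))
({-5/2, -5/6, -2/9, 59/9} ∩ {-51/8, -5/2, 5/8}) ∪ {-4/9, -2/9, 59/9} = {-5/2, -4/9, -2/9, 59/9}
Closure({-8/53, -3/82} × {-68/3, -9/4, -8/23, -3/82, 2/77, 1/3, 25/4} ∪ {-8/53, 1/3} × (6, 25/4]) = ({-8/53, 1/3} × [6, 25/4]) ∪ ({-8/53, -3/82} × {-68/3, -9/4, -8/23, -3/82, 2/77, 1/3, 25/4})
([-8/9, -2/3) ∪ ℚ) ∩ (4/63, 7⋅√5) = ℚ ∩ (4/63, 7⋅√5)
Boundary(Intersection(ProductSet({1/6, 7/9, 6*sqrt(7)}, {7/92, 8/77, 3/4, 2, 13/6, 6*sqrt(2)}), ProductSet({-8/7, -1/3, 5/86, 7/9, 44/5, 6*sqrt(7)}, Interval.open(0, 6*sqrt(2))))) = ProductSet({7/9, 6*sqrt(7)}, {7/92, 8/77, 3/4, 2, 13/6})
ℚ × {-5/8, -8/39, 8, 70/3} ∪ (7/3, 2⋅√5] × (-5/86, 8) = (ℚ × {-5/8, -8/39, 8, 70/3}) ∪ ((7/3, 2⋅√5] × (-5/86, 8))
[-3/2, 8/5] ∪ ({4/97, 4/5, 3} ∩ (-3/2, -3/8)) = [-3/2, 8/5]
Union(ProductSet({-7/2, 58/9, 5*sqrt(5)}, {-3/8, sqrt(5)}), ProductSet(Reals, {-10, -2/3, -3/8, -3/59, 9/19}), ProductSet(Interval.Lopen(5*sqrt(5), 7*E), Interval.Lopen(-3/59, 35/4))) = Union(ProductSet({-7/2, 58/9, 5*sqrt(5)}, {-3/8, sqrt(5)}), ProductSet(Interval.Lopen(5*sqrt(5), 7*E), Interval.Lopen(-3/59, 35/4)), ProductSet(Reals, {-10, -2/3, -3/8, -3/59, 9/19}))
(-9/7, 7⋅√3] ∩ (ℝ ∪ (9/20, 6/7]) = (-9/7, 7⋅√3]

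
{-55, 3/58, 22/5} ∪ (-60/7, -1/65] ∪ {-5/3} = {-55, 3/58, 22/5} ∪ (-60/7, -1/65]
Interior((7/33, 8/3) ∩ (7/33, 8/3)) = (7/33, 8/3)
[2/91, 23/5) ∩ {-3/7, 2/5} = {2/5}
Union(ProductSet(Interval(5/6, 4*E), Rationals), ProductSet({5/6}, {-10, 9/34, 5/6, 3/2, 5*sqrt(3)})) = Union(ProductSet({5/6}, {-10, 9/34, 5/6, 3/2, 5*sqrt(3)}), ProductSet(Interval(5/6, 4*E), Rationals))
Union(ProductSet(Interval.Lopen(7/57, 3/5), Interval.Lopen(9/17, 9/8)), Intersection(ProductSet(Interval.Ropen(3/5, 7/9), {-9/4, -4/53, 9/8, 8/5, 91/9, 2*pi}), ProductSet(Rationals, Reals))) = Union(ProductSet(Intersection(Interval.Ropen(3/5, 7/9), Rationals), {-9/4, -4/53, 9/8, 8/5, 91/9, 2*pi}), ProductSet(Interval.Lopen(7/57, 3/5), Interval.Lopen(9/17, 9/8)))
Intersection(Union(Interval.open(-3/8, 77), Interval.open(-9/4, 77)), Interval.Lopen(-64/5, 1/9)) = Interval.Lopen(-9/4, 1/9)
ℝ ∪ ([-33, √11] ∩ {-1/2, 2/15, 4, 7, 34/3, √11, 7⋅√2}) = ℝ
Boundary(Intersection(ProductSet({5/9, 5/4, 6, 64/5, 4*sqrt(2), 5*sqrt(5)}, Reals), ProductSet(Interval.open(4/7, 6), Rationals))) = ProductSet({5/4, 4*sqrt(2)}, Reals)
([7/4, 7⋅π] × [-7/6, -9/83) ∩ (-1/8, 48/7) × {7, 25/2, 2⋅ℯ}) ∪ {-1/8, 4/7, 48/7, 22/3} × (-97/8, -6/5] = {-1/8, 4/7, 48/7, 22/3} × (-97/8, -6/5]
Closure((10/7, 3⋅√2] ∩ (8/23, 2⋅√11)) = [10/7, 3⋅√2]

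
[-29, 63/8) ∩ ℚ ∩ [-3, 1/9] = ℚ ∩ [-3, 1/9]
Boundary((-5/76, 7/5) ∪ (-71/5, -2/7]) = {-71/5, -2/7, -5/76, 7/5}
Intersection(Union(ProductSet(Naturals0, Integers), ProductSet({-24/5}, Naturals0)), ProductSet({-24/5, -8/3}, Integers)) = ProductSet({-24/5}, Naturals0)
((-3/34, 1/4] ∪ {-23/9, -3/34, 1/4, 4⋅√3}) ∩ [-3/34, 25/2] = [-3/34, 1/4] ∪ {4⋅√3}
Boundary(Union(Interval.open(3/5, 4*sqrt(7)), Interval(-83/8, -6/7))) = {-83/8, -6/7, 3/5, 4*sqrt(7)}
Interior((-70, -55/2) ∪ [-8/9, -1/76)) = (-70, -55/2) ∪ (-8/9, -1/76)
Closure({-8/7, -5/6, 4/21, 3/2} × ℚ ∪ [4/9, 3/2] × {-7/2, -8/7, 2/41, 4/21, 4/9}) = ({-8/7, -5/6, 4/21, 3/2} × ℝ) ∪ ([4/9, 3/2] × {-7/2, -8/7, 2/41, 4/21, 4/9})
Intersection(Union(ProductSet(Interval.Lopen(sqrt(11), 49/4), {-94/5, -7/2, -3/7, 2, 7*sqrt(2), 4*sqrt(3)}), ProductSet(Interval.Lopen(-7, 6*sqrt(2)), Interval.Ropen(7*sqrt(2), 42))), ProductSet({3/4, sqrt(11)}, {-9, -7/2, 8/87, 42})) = EmptySet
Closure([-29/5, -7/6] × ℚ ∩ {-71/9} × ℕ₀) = ∅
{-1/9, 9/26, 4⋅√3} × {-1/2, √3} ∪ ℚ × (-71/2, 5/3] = (ℚ × (-71/2, 5/3]) ∪ ({-1/9, 9/26, 4⋅√3} × {-1/2, √3})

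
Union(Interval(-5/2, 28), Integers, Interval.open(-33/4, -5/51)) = Union(Integers, Interval.Lopen(-33/4, 28))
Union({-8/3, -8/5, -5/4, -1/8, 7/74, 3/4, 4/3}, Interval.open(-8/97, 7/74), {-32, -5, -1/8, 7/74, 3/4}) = Union({-32, -5, -8/3, -8/5, -5/4, -1/8, 3/4, 4/3}, Interval.Lopen(-8/97, 7/74))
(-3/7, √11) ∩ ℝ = (-3/7, √11)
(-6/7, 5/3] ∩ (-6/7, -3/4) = (-6/7, -3/4)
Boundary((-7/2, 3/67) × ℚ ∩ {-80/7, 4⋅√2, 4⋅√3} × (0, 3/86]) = ∅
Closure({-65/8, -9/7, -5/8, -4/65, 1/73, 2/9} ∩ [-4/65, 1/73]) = {-4/65, 1/73}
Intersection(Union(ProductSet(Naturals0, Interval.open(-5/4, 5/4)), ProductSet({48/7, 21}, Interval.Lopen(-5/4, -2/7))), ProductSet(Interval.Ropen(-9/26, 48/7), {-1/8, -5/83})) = ProductSet(Range(0, 7, 1), {-1/8, -5/83})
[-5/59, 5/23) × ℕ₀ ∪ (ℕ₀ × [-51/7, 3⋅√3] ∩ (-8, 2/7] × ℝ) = ([-5/59, 5/23) × ℕ₀) ∪ ({0} × [-51/7, 3⋅√3])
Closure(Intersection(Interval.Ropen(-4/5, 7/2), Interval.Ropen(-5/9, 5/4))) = Interval(-5/9, 5/4)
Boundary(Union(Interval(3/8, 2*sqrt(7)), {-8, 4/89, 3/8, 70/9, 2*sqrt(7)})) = {-8, 4/89, 3/8, 70/9, 2*sqrt(7)}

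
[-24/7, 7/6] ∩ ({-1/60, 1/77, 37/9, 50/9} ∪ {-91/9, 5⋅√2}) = {-1/60, 1/77}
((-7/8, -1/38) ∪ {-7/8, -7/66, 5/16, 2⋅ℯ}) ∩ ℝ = [-7/8, -1/38) ∪ {5/16, 2⋅ℯ}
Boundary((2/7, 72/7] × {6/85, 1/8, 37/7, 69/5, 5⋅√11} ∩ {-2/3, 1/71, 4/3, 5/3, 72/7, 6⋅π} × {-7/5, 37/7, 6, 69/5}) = {4/3, 5/3, 72/7} × {37/7, 69/5}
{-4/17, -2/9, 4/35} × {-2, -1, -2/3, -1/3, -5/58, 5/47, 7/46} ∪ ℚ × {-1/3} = (ℚ × {-1/3}) ∪ ({-4/17, -2/9, 4/35} × {-2, -1, -2/3, -1/3, -5/58, 5/47, 7/46})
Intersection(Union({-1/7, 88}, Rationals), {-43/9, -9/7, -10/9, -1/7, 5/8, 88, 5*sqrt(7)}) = {-43/9, -9/7, -10/9, -1/7, 5/8, 88}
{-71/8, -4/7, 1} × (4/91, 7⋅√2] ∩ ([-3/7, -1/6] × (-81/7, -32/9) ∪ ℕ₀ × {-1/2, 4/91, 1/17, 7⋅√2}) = {1} × {1/17, 7⋅√2}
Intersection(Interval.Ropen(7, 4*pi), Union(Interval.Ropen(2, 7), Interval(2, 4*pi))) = Interval.Ropen(7, 4*pi)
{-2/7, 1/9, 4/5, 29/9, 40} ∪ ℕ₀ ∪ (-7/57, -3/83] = {-2/7, 1/9, 4/5, 29/9} ∪ (-7/57, -3/83] ∪ ℕ₀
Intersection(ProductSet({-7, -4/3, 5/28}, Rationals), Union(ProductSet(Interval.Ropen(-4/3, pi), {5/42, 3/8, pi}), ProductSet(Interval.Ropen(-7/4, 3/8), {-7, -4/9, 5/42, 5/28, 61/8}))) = ProductSet({-4/3, 5/28}, {-7, -4/9, 5/42, 5/28, 3/8, 61/8})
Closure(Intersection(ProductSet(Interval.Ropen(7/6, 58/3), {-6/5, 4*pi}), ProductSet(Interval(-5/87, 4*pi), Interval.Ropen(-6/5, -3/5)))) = ProductSet(Interval(7/6, 4*pi), {-6/5})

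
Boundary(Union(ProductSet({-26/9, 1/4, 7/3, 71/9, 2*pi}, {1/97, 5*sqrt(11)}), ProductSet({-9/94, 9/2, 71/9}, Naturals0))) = Union(ProductSet({-9/94, 9/2, 71/9}, Naturals0), ProductSet({-26/9, 1/4, 7/3, 71/9, 2*pi}, {1/97, 5*sqrt(11)}))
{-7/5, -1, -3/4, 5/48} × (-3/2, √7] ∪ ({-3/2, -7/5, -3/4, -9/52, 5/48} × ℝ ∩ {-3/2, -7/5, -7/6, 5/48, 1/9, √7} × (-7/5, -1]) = ({-3/2, -7/5, 5/48} × (-7/5, -1]) ∪ ({-7/5, -1, -3/4, 5/48} × (-3/2, √7])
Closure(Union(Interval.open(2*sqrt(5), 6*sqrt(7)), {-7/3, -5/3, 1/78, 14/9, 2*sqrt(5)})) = Union({-7/3, -5/3, 1/78, 14/9}, Interval(2*sqrt(5), 6*sqrt(7)))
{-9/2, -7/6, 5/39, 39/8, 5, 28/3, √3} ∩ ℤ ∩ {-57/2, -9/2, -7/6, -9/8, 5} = {5}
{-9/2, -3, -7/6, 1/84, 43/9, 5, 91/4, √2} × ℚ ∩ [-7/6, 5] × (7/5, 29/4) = {-7/6, 1/84, 43/9, 5, √2} × (ℚ ∩ (7/5, 29/4))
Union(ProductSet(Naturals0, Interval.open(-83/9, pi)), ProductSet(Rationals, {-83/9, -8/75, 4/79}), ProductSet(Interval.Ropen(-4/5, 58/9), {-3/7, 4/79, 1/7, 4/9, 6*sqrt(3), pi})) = Union(ProductSet(Interval.Ropen(-4/5, 58/9), {-3/7, 4/79, 1/7, 4/9, 6*sqrt(3), pi}), ProductSet(Naturals0, Interval.open(-83/9, pi)), ProductSet(Rationals, {-83/9, -8/75, 4/79}))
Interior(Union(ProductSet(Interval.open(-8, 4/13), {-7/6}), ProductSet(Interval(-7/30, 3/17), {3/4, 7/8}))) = EmptySet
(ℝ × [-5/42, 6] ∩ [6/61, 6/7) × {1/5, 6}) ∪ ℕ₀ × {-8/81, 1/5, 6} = (ℕ₀ × {-8/81, 1/5, 6}) ∪ ([6/61, 6/7) × {1/5, 6})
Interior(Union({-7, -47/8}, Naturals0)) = EmptySet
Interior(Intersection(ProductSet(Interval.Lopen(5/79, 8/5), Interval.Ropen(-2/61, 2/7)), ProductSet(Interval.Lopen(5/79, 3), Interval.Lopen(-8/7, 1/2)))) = ProductSet(Interval.open(5/79, 8/5), Interval.open(-2/61, 2/7))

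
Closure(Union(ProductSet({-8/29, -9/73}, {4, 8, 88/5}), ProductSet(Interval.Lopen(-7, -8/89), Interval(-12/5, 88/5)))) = ProductSet(Interval(-7, -8/89), Interval(-12/5, 88/5))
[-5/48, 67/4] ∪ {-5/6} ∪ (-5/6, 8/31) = [-5/6, 67/4]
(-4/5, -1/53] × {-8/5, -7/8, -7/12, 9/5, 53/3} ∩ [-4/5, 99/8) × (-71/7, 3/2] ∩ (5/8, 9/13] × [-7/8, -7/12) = ∅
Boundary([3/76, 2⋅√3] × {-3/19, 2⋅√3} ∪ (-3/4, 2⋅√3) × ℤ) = ([-3/4, 2⋅√3] × ℤ) ∪ ([3/76, 2⋅√3] × {-3/19, 2⋅√3})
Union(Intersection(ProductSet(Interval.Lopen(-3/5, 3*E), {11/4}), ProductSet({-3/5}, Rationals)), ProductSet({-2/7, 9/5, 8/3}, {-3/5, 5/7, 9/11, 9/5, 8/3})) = ProductSet({-2/7, 9/5, 8/3}, {-3/5, 5/7, 9/11, 9/5, 8/3})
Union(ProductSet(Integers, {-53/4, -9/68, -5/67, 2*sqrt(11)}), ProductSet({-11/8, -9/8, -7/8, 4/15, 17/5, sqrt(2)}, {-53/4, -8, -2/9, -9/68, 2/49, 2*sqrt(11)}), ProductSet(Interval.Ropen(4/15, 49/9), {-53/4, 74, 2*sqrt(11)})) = Union(ProductSet({-11/8, -9/8, -7/8, 4/15, 17/5, sqrt(2)}, {-53/4, -8, -2/9, -9/68, 2/49, 2*sqrt(11)}), ProductSet(Integers, {-53/4, -9/68, -5/67, 2*sqrt(11)}), ProductSet(Interval.Ropen(4/15, 49/9), {-53/4, 74, 2*sqrt(11)}))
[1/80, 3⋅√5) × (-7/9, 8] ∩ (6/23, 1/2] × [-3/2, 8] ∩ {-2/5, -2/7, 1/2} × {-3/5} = {1/2} × {-3/5}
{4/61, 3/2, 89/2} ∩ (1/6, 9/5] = {3/2}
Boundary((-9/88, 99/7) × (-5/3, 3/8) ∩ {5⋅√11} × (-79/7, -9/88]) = ∅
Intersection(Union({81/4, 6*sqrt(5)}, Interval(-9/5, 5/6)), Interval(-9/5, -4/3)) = Interval(-9/5, -4/3)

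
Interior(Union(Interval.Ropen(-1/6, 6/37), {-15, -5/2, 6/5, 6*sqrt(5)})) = Interval.open(-1/6, 6/37)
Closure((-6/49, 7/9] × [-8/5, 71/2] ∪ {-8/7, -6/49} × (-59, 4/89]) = ({-8/7, -6/49} × [-59, 4/89]) ∪ ([-6/49, 7/9] × [-8/5, 71/2])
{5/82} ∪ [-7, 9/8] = [-7, 9/8]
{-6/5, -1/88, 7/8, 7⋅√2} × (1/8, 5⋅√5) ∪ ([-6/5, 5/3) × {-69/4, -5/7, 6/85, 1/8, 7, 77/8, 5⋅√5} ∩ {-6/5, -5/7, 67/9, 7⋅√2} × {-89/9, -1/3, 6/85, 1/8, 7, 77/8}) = ({-6/5, -5/7} × {6/85, 1/8, 7, 77/8}) ∪ ({-6/5, -1/88, 7/8, 7⋅√2} × (1/8, 5⋅√5))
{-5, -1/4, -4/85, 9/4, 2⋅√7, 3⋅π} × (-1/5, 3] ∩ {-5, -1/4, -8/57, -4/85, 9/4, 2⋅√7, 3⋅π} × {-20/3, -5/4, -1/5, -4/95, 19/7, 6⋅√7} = {-5, -1/4, -4/85, 9/4, 2⋅√7, 3⋅π} × {-4/95, 19/7}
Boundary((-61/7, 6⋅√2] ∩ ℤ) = {-8, -7, …, 8}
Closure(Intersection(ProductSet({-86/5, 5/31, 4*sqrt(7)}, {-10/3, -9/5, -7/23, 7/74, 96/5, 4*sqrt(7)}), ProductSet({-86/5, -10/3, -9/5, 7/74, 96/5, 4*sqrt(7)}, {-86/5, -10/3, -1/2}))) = ProductSet({-86/5, 4*sqrt(7)}, {-10/3})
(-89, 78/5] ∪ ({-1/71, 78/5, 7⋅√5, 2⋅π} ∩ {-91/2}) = (-89, 78/5]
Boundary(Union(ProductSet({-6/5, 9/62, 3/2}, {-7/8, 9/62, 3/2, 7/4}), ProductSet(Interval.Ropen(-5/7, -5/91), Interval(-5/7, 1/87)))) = Union(ProductSet({-5/7, -5/91}, Interval(-5/7, 1/87)), ProductSet({-6/5, 9/62, 3/2}, {-7/8, 9/62, 3/2, 7/4}), ProductSet(Interval(-5/7, -5/91), {-5/7, 1/87}))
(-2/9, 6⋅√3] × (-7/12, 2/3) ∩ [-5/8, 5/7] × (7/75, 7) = (-2/9, 5/7] × (7/75, 2/3)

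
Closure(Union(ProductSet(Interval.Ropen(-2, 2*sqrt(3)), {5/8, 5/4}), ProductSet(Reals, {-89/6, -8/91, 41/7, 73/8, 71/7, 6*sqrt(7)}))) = Union(ProductSet(Interval(-2, 2*sqrt(3)), {5/8, 5/4}), ProductSet(Reals, {-89/6, -8/91, 41/7, 73/8, 71/7, 6*sqrt(7)}))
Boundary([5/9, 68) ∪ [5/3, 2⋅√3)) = {5/9, 68}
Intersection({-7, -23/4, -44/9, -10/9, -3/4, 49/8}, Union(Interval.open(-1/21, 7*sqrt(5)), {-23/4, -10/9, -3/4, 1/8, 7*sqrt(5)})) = {-23/4, -10/9, -3/4, 49/8}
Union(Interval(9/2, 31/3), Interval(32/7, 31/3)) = Interval(9/2, 31/3)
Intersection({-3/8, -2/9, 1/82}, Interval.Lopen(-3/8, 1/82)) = {-2/9, 1/82}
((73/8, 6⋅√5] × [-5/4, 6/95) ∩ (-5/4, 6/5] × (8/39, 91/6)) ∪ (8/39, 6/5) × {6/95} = (8/39, 6/5) × {6/95}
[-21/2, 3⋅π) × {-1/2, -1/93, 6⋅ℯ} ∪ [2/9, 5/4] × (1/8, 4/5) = ([2/9, 5/4] × (1/8, 4/5)) ∪ ([-21/2, 3⋅π) × {-1/2, -1/93, 6⋅ℯ})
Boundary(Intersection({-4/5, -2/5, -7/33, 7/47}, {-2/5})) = {-2/5}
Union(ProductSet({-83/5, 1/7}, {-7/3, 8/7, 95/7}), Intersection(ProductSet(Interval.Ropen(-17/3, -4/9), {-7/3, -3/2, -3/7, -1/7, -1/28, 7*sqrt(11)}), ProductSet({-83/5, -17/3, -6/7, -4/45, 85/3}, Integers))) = ProductSet({-83/5, 1/7}, {-7/3, 8/7, 95/7})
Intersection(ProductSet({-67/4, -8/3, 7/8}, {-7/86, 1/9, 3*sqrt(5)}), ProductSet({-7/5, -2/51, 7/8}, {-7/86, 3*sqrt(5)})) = ProductSet({7/8}, {-7/86, 3*sqrt(5)})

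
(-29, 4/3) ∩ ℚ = ℚ ∩ (-29, 4/3)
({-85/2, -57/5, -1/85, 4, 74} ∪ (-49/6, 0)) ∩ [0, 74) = {4}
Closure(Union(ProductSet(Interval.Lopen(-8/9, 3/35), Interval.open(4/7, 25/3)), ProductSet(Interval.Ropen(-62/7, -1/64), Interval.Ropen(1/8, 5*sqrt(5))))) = Union(ProductSet({-62/7}, Interval(1/8, 5*sqrt(5))), ProductSet({3/35}, Interval(4/7, 25/3)), ProductSet({-62/7, -1/64}, Union(Interval(1/8, 4/7), Interval(25/3, 5*sqrt(5)))), ProductSet(Interval(-62/7, -1/64), {1/8, 5*sqrt(5)}), ProductSet(Interval.Ropen(-62/7, -1/64), Interval.Ropen(1/8, 5*sqrt(5))), ProductSet(Interval.Lopen(-8/9, 3/35), Interval.open(4/7, 25/3)), ProductSet(Interval(-1/64, 3/35), {4/7, 25/3}))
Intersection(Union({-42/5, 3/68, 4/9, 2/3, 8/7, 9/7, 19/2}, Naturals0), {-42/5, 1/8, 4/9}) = {-42/5, 4/9}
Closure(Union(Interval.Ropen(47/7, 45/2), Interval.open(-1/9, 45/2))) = Interval(-1/9, 45/2)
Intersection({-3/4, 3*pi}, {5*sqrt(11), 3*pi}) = {3*pi}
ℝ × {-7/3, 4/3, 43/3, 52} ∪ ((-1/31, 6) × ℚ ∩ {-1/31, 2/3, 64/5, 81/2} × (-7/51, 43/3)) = (ℝ × {-7/3, 4/3, 43/3, 52}) ∪ ({2/3} × (ℚ ∩ (-7/51, 43/3)))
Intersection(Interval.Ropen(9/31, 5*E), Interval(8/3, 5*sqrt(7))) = Interval(8/3, 5*sqrt(7))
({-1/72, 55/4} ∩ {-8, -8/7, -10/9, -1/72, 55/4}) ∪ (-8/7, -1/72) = (-8/7, -1/72] ∪ {55/4}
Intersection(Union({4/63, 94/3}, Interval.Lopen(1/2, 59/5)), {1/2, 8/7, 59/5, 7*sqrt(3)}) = {8/7, 59/5}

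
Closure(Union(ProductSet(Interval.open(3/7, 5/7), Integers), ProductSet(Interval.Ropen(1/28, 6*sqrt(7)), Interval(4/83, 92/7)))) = Union(ProductSet(Interval(1/28, 6*sqrt(7)), Interval(4/83, 92/7)), ProductSet(Interval(3/7, 5/7), Complement(Integers, Interval.open(4/83, 92/7))), ProductSet(Interval.open(3/7, 5/7), Integers))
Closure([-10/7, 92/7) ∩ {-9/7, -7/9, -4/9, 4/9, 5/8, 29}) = {-9/7, -7/9, -4/9, 4/9, 5/8}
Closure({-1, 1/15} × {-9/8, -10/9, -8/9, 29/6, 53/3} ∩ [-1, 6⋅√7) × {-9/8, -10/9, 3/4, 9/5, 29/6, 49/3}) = {-1, 1/15} × {-9/8, -10/9, 29/6}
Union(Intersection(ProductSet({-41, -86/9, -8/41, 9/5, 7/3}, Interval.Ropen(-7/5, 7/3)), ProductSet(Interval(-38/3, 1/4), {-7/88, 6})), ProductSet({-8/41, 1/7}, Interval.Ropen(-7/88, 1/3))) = Union(ProductSet({-86/9, -8/41}, {-7/88}), ProductSet({-8/41, 1/7}, Interval.Ropen(-7/88, 1/3)))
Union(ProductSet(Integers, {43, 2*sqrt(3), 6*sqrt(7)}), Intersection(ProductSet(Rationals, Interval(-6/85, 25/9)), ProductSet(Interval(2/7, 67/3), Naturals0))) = Union(ProductSet(Integers, {43, 2*sqrt(3), 6*sqrt(7)}), ProductSet(Intersection(Interval(2/7, 67/3), Rationals), Range(0, 3, 1)))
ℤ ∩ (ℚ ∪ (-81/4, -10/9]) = ℤ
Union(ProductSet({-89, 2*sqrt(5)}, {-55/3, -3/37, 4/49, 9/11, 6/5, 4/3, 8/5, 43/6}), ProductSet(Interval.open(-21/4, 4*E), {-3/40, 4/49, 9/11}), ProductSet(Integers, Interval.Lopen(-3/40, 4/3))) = Union(ProductSet({-89, 2*sqrt(5)}, {-55/3, -3/37, 4/49, 9/11, 6/5, 4/3, 8/5, 43/6}), ProductSet(Integers, Interval.Lopen(-3/40, 4/3)), ProductSet(Interval.open(-21/4, 4*E), {-3/40, 4/49, 9/11}))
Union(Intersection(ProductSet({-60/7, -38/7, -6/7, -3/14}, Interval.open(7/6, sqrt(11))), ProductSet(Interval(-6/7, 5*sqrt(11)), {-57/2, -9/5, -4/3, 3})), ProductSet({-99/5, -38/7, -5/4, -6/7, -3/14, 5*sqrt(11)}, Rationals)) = ProductSet({-99/5, -38/7, -5/4, -6/7, -3/14, 5*sqrt(11)}, Rationals)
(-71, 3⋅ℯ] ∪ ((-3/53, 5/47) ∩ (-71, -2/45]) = (-71, 3⋅ℯ]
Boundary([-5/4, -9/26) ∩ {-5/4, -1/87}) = {-5/4}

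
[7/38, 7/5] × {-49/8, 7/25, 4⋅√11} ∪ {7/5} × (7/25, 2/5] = ({7/5} × (7/25, 2/5]) ∪ ([7/38, 7/5] × {-49/8, 7/25, 4⋅√11})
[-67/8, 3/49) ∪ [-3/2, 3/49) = [-67/8, 3/49)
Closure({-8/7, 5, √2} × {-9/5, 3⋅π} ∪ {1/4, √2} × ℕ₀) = ({1/4, √2} × ℕ₀) ∪ ({-8/7, 5, √2} × {-9/5, 3⋅π})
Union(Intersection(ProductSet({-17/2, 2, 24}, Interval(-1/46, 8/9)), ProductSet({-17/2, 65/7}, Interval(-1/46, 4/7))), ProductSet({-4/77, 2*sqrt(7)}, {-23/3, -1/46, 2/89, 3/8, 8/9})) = Union(ProductSet({-17/2}, Interval(-1/46, 4/7)), ProductSet({-4/77, 2*sqrt(7)}, {-23/3, -1/46, 2/89, 3/8, 8/9}))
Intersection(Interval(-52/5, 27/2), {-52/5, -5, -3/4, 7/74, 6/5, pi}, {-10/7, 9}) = EmptySet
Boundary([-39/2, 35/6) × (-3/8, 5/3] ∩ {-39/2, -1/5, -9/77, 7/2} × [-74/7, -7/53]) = {-39/2, -1/5, -9/77, 7/2} × [-3/8, -7/53]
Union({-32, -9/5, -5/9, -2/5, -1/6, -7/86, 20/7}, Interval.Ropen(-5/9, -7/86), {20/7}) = Union({-32, -9/5, 20/7}, Interval(-5/9, -7/86))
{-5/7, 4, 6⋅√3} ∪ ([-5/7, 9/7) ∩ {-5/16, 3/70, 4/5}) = {-5/7, -5/16, 3/70, 4/5, 4, 6⋅√3}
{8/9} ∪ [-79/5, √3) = [-79/5, √3)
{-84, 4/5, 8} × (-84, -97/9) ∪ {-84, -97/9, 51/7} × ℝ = ({-84, -97/9, 51/7} × ℝ) ∪ ({-84, 4/5, 8} × (-84, -97/9))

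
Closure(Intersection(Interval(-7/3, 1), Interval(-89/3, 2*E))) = Interval(-7/3, 1)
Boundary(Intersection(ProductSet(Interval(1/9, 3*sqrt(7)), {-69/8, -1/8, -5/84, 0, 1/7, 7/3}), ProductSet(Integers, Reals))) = ProductSet(Range(1, 8, 1), {-69/8, -1/8, -5/84, 0, 1/7, 7/3})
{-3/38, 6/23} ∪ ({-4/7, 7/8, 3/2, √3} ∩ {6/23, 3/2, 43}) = {-3/38, 6/23, 3/2}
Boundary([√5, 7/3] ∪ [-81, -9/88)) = {-81, -9/88, 7/3, √5}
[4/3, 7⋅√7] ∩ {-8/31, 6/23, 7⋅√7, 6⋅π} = {7⋅√7}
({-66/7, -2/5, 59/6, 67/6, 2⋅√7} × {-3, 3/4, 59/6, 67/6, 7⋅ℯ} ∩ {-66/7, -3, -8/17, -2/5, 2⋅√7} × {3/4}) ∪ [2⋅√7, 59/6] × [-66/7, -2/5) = ({-66/7, -2/5, 2⋅√7} × {3/4}) ∪ ([2⋅√7, 59/6] × [-66/7, -2/5))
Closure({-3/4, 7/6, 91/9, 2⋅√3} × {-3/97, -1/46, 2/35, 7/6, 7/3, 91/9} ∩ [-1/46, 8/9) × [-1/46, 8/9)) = ∅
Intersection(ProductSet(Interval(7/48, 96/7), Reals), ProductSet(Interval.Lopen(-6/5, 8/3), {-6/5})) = ProductSet(Interval(7/48, 8/3), {-6/5})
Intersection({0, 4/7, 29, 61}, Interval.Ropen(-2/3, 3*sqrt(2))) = {0, 4/7}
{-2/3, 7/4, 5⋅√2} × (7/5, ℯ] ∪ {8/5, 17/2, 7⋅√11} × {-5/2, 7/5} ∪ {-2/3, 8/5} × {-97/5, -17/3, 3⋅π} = ({-2/3, 8/5} × {-97/5, -17/3, 3⋅π}) ∪ ({8/5, 17/2, 7⋅√11} × {-5/2, 7/5}) ∪ ({-2/3, 7/4, 5⋅√2} × (7/5, ℯ])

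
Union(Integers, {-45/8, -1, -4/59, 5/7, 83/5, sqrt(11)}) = Union({-45/8, -4/59, 5/7, 83/5, sqrt(11)}, Integers)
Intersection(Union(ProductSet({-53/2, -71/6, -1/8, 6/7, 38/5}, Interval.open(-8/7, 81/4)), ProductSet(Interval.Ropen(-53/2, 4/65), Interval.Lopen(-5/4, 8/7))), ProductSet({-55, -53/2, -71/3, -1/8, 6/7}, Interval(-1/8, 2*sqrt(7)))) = Union(ProductSet({-53/2, -71/3, -1/8}, Interval(-1/8, 8/7)), ProductSet({-53/2, -1/8, 6/7}, Interval(-1/8, 2*sqrt(7))))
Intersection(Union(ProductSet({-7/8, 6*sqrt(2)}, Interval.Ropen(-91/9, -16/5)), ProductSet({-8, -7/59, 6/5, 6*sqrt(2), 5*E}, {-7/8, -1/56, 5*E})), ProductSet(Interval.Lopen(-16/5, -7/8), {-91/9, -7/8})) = ProductSet({-7/8}, {-91/9})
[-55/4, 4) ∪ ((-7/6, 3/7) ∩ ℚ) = [-55/4, 4) ∪ (ℚ ∩ (-7/6, 3/7))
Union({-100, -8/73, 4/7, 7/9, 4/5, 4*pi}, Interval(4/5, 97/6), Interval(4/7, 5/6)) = Union({-100, -8/73}, Interval(4/7, 97/6))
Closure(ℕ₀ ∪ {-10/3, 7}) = {-10/3} ∪ ℕ₀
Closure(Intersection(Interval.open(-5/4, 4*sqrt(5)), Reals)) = Interval(-5/4, 4*sqrt(5))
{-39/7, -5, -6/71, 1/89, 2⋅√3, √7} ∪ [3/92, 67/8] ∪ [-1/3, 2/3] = {-39/7, -5} ∪ [-1/3, 67/8]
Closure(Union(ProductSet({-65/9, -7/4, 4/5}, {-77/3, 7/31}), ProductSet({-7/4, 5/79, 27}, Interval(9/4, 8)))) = Union(ProductSet({-65/9, -7/4, 4/5}, {-77/3, 7/31}), ProductSet({-7/4, 5/79, 27}, Interval(9/4, 8)))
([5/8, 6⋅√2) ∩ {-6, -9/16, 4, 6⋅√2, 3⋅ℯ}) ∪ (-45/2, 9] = (-45/2, 9]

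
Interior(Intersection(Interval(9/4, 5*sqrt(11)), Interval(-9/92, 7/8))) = EmptySet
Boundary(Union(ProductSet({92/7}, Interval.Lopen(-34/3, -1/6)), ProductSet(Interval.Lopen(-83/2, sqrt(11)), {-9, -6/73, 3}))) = Union(ProductSet({92/7}, Interval(-34/3, -1/6)), ProductSet(Interval(-83/2, sqrt(11)), {-9, -6/73, 3}))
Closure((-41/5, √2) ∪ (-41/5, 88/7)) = [-41/5, 88/7]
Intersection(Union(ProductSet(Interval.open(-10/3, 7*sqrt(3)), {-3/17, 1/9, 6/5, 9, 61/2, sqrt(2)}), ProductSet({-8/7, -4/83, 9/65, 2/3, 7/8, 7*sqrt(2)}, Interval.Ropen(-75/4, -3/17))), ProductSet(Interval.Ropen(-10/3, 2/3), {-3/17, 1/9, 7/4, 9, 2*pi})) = ProductSet(Interval.open(-10/3, 2/3), {-3/17, 1/9, 9})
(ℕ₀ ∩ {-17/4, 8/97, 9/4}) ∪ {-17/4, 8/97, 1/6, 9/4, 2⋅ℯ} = {-17/4, 8/97, 1/6, 9/4, 2⋅ℯ}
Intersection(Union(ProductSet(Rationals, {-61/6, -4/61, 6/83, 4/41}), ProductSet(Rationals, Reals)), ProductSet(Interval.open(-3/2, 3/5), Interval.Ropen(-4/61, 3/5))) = ProductSet(Intersection(Interval.open(-3/2, 3/5), Rationals), Interval.Ropen(-4/61, 3/5))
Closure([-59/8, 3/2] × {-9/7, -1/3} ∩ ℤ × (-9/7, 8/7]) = {-7, -6, …, 1} × {-1/3}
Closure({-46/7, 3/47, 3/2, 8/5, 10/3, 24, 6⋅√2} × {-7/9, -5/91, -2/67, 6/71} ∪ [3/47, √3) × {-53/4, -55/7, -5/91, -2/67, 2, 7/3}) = ([3/47, √3] × {-53/4, -55/7, -5/91, -2/67, 2, 7/3}) ∪ ({-46/7, 3/47, 3/2, 8/5, 10/3, 24, 6⋅√2} × {-7/9, -5/91, -2/67, 6/71})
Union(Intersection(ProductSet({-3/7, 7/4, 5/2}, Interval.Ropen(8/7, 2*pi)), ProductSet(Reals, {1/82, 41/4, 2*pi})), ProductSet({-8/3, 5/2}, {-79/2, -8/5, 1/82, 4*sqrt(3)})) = ProductSet({-8/3, 5/2}, {-79/2, -8/5, 1/82, 4*sqrt(3)})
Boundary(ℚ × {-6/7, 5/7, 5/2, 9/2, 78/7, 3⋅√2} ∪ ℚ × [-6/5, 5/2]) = ℝ × ([-6/5, 5/2] ∪ {9/2, 78/7, 3⋅√2})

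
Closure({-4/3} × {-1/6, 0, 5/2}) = {-4/3} × {-1/6, 0, 5/2}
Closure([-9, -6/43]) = [-9, -6/43]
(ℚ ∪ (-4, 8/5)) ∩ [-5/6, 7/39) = [-5/6, 7/39) ∪ (ℚ ∩ [-5/6, 7/39))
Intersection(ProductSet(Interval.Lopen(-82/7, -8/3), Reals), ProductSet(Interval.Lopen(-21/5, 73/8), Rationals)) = ProductSet(Interval.Lopen(-21/5, -8/3), Rationals)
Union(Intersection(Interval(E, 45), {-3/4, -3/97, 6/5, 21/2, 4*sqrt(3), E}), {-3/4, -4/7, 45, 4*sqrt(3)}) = {-3/4, -4/7, 21/2, 45, 4*sqrt(3), E}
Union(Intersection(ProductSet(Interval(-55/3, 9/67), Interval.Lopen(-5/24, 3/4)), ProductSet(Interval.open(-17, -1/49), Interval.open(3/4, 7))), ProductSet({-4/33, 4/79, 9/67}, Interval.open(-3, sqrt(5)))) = ProductSet({-4/33, 4/79, 9/67}, Interval.open(-3, sqrt(5)))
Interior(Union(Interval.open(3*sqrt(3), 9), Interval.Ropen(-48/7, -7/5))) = Union(Interval.open(-48/7, -7/5), Interval.open(3*sqrt(3), 9))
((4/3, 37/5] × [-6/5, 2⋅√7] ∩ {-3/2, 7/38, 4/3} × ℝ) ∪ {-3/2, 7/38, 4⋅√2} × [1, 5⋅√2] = {-3/2, 7/38, 4⋅√2} × [1, 5⋅√2]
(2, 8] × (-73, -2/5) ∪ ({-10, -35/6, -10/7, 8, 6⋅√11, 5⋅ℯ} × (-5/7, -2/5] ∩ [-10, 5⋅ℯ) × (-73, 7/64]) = ({-10, -35/6, -10/7, 8} × (-5/7, -2/5]) ∪ ((2, 8] × (-73, -2/5))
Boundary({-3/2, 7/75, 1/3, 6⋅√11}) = {-3/2, 7/75, 1/3, 6⋅√11}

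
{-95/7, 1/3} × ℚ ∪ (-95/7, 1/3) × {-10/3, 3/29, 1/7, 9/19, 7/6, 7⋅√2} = ({-95/7, 1/3} × ℚ) ∪ ((-95/7, 1/3) × {-10/3, 3/29, 1/7, 9/19, 7/6, 7⋅√2})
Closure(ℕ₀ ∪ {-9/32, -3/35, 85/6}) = {-9/32, -3/35, 85/6} ∪ ℕ₀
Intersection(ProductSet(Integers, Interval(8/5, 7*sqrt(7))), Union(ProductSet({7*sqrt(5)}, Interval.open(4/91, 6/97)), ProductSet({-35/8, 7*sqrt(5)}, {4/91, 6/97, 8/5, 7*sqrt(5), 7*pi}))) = EmptySet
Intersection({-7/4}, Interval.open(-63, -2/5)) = {-7/4}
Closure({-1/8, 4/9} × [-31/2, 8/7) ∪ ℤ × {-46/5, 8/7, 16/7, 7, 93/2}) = (ℤ × {-46/5, 8/7, 16/7, 7, 93/2}) ∪ ({-1/8, 4/9} × [-31/2, 8/7])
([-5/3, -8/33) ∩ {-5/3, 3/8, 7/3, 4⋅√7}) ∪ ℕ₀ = {-5/3} ∪ ℕ₀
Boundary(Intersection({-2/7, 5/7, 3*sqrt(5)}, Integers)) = EmptySet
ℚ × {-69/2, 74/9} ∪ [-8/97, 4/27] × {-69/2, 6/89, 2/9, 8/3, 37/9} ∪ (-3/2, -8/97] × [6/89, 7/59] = (ℚ × {-69/2, 74/9}) ∪ ((-3/2, -8/97] × [6/89, 7/59]) ∪ ([-8/97, 4/27] × {-69/2, 6/89, 2/9, 8/3, 37/9})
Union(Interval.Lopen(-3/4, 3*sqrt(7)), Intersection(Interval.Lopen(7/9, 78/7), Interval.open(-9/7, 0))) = Interval.Lopen(-3/4, 3*sqrt(7))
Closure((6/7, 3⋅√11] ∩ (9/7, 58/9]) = [9/7, 58/9]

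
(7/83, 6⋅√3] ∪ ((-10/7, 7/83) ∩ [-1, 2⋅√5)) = [-1, 7/83) ∪ (7/83, 6⋅√3]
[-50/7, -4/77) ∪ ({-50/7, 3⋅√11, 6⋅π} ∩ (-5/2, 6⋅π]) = [-50/7, -4/77) ∪ {3⋅√11, 6⋅π}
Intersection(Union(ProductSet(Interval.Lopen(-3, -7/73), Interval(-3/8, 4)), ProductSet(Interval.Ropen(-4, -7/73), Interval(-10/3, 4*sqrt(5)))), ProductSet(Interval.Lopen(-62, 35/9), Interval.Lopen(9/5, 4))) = ProductSet(Interval(-4, -7/73), Interval.Lopen(9/5, 4))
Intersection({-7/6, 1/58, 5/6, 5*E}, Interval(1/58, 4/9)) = {1/58}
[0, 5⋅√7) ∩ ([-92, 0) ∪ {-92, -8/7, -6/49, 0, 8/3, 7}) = {0, 8/3, 7}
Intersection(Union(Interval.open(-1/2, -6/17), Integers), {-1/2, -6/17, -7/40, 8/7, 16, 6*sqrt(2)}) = {16}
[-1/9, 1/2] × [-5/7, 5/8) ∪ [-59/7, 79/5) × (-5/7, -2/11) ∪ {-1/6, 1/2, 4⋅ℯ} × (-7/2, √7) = ([-59/7, 79/5) × (-5/7, -2/11)) ∪ ([-1/9, 1/2] × [-5/7, 5/8)) ∪ ({-1/6, 1/2, 4⋅ℯ} × (-7/2, √7))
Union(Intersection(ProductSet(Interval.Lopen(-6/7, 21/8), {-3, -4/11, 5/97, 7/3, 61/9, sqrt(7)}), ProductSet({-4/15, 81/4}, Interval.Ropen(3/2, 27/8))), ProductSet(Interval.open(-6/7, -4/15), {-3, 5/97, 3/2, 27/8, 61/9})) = Union(ProductSet({-4/15}, {7/3, sqrt(7)}), ProductSet(Interval.open(-6/7, -4/15), {-3, 5/97, 3/2, 27/8, 61/9}))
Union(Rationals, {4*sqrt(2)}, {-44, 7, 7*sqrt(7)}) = Union({4*sqrt(2), 7*sqrt(7)}, Rationals)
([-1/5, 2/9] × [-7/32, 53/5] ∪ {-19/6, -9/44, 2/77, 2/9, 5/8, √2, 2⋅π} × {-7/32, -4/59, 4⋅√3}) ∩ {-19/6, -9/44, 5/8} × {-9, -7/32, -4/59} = {-19/6, -9/44, 5/8} × {-7/32, -4/59}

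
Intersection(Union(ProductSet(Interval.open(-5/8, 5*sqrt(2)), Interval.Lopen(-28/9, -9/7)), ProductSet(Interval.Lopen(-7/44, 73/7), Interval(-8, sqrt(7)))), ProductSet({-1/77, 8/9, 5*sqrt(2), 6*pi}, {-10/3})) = ProductSet({-1/77, 8/9, 5*sqrt(2)}, {-10/3})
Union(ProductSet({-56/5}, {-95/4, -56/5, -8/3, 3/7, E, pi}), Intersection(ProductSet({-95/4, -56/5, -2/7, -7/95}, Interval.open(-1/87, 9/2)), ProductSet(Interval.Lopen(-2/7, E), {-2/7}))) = ProductSet({-56/5}, {-95/4, -56/5, -8/3, 3/7, E, pi})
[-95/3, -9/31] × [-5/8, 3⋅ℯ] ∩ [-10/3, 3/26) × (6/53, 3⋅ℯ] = [-10/3, -9/31] × (6/53, 3⋅ℯ]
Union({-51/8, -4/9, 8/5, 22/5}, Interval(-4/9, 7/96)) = Union({-51/8, 8/5, 22/5}, Interval(-4/9, 7/96))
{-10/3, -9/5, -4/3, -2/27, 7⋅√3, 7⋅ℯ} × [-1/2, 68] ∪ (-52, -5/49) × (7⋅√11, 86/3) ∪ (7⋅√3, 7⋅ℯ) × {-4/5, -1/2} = ((-52, -5/49) × (7⋅√11, 86/3)) ∪ ((7⋅√3, 7⋅ℯ) × {-4/5, -1/2}) ∪ ({-10/3, -9/5, -4/3, -2/27, 7⋅√3, 7⋅ℯ} × [-1/2, 68])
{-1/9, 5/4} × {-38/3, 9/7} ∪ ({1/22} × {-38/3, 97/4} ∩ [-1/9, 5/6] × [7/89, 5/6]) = {-1/9, 5/4} × {-38/3, 9/7}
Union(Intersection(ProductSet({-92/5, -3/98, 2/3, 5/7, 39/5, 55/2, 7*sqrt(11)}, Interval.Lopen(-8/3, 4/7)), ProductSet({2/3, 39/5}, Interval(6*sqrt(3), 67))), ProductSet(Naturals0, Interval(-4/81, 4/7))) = ProductSet(Naturals0, Interval(-4/81, 4/7))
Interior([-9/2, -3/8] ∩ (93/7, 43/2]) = ∅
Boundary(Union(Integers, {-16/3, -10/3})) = Union({-16/3, -10/3}, Integers)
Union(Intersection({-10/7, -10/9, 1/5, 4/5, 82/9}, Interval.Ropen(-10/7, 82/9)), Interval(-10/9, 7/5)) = Union({-10/7}, Interval(-10/9, 7/5))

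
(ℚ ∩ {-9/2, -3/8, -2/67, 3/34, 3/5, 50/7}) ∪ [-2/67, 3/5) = {-9/2, -3/8, 50/7} ∪ [-2/67, 3/5]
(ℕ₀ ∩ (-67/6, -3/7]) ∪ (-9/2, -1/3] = (-9/2, -1/3]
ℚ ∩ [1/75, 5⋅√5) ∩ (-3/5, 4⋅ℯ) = ℚ ∩ [1/75, 4⋅ℯ)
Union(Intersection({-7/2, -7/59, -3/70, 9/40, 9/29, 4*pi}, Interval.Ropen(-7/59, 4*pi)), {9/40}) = {-7/59, -3/70, 9/40, 9/29}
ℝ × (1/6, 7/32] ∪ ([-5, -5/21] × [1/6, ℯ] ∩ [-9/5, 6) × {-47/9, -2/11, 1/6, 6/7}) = (ℝ × (1/6, 7/32]) ∪ ([-9/5, -5/21] × {1/6, 6/7})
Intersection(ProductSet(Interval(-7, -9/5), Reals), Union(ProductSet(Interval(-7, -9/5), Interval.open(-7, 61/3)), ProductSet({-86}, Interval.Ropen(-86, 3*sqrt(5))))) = ProductSet(Interval(-7, -9/5), Interval.open(-7, 61/3))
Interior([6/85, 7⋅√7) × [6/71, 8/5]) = (6/85, 7⋅√7) × (6/71, 8/5)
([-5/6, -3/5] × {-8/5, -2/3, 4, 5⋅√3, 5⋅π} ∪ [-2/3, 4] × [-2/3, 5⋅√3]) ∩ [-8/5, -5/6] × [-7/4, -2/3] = {-5/6} × {-8/5, -2/3}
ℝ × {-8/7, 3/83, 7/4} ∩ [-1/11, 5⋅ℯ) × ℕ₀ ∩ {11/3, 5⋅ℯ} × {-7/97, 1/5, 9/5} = ∅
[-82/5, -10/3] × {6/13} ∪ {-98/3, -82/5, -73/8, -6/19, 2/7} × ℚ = ({-98/3, -82/5, -73/8, -6/19, 2/7} × ℚ) ∪ ([-82/5, -10/3] × {6/13})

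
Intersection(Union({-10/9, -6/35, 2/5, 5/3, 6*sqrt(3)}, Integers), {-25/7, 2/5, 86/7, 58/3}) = {2/5}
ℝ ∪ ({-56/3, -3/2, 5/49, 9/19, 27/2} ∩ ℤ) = ℝ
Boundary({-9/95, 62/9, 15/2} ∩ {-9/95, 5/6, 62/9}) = {-9/95, 62/9}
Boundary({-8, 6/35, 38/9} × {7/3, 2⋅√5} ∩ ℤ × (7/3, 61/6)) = {-8} × {2⋅√5}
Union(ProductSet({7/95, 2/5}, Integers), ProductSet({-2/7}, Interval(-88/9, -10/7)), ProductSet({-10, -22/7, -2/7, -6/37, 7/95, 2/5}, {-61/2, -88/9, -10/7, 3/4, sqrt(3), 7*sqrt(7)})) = Union(ProductSet({-2/7}, Interval(-88/9, -10/7)), ProductSet({7/95, 2/5}, Integers), ProductSet({-10, -22/7, -2/7, -6/37, 7/95, 2/5}, {-61/2, -88/9, -10/7, 3/4, sqrt(3), 7*sqrt(7)}))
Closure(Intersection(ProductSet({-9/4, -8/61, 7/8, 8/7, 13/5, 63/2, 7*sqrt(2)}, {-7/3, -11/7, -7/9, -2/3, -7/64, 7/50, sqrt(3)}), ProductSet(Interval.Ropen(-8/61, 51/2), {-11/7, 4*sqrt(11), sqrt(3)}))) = ProductSet({-8/61, 7/8, 8/7, 13/5, 7*sqrt(2)}, {-11/7, sqrt(3)})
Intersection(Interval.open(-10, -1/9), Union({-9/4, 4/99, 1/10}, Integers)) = Union({-9/4}, Range(-9, 0, 1))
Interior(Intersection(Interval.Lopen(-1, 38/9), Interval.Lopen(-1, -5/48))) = Interval.open(-1, -5/48)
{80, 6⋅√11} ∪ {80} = {80, 6⋅√11}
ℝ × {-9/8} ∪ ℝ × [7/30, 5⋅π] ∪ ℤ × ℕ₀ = (ℤ × ℕ₀) ∪ (ℝ × ({-9/8} ∪ [7/30, 5⋅π]))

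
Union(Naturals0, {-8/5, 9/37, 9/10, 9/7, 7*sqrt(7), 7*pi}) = Union({-8/5, 9/37, 9/10, 9/7, 7*sqrt(7), 7*pi}, Naturals0)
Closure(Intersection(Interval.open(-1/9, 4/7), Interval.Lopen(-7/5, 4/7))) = Interval(-1/9, 4/7)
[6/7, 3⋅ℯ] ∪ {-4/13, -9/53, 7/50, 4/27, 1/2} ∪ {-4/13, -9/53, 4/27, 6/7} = {-4/13, -9/53, 7/50, 4/27, 1/2} ∪ [6/7, 3⋅ℯ]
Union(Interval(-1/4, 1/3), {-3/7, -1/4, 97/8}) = Union({-3/7, 97/8}, Interval(-1/4, 1/3))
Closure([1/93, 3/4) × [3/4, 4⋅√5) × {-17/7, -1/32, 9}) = (({1/93, 3/4} × [3/4, 4⋅√5]) ∪ ([1/93, 3/4] × {3/4, 4⋅√5}) ∪ ([1/93, 3/4) × [3/4, 4⋅√5))) × {-17/7, -1/32, 9}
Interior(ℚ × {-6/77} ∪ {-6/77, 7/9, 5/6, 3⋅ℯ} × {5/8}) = ∅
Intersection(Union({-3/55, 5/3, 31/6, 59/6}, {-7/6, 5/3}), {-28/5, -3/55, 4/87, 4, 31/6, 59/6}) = {-3/55, 31/6, 59/6}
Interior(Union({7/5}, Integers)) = EmptySet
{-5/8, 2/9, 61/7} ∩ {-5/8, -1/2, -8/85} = {-5/8}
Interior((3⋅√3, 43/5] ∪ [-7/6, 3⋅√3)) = (-7/6, 3⋅√3) ∪ (3⋅√3, 43/5)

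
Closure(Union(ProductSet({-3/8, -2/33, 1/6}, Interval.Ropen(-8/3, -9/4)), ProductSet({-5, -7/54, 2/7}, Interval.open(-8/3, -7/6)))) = Union(ProductSet({-5, -7/54, 2/7}, Interval(-8/3, -7/6)), ProductSet({-3/8, -2/33, 1/6}, Interval(-8/3, -9/4)))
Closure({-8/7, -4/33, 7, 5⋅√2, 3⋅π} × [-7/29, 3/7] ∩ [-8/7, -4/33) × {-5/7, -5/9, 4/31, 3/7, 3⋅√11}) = {-8/7} × {4/31, 3/7}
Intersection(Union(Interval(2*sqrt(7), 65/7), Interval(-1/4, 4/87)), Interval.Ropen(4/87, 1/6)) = {4/87}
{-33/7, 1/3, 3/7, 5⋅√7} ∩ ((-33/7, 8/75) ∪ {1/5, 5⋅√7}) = {5⋅√7}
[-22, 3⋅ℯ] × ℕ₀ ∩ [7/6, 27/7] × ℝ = [7/6, 27/7] × ℕ₀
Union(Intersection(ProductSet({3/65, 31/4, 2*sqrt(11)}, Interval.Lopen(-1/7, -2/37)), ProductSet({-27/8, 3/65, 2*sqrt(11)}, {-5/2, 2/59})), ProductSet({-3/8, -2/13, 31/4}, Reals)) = ProductSet({-3/8, -2/13, 31/4}, Reals)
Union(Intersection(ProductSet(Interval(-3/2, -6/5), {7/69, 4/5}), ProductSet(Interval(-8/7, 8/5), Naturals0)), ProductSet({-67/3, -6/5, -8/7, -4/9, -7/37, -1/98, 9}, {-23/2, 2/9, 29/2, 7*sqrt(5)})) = ProductSet({-67/3, -6/5, -8/7, -4/9, -7/37, -1/98, 9}, {-23/2, 2/9, 29/2, 7*sqrt(5)})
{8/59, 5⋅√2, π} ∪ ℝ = ℝ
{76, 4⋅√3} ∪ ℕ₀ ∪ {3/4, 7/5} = ℕ₀ ∪ {3/4, 7/5, 4⋅√3}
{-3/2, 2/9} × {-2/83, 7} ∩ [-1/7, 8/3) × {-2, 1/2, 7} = {2/9} × {7}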